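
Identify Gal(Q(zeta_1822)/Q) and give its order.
|Gal(Q(zeta_1822)/Q)| = phi(1822) = 910; group ≅ (Z/1822Z)^* ≅ Z/910Z

The n-th cyclotomic polynomial Φ_1822(x) is the minimal polynomial of zeta_1822 over Q and has degree phi(1822) = 910. So Q(zeta_1822) is a degree-910 Galois extension with Galois group (Z/1822Z)^*. By CRT, (Z/1822Z)^* ≅ (Z/2Z)^* × (Z/911Z)^*. Each prime-power unit group is (Z/2Z)^* ≅ trivial group (order 1); (Z/911Z)^* ≅ Z/910Z. Hence Gal(Q(zeta_1822)/Q) ≅ Z/910Z.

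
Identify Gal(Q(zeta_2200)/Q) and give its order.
|Gal(Q(zeta_2200)/Q)| = phi(2200) = 800; group ≅ (Z/2200Z)^* ≅ Z/2Z × Z/2Z × Z/10Z × Z/20Z

The n-th cyclotomic polynomial Φ_2200(x) is the minimal polynomial of zeta_2200 over Q and has degree phi(2200) = 800. So Q(zeta_2200) is a degree-800 Galois extension with Galois group (Z/2200Z)^*. By CRT, (Z/2200Z)^* ≅ (Z/8Z)^* × (Z/25Z)^* × (Z/11Z)^*. Each prime-power unit group is (Z/8Z)^* ≅ Z/2Z × Z/2Z; (Z/25Z)^* ≅ Z/20Z; (Z/11Z)^* ≅ Z/10Z. Hence Gal(Q(zeta_2200)/Q) ≅ Z/2Z × Z/2Z × Z/10Z × Z/20Z.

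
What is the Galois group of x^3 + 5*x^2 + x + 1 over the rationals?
Gal(K/Q) = S_3 (symmetric group of order 6)

Compute the discriminant of x^3 + (5)*x^2 + (1)*x + (1): Δ = -416. Since Δ is not a rational square, the Galois group is not contained in A_3; it must be the full S_3 (irreducibility of the cubic rules out anything smaller).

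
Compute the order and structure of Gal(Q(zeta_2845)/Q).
|Gal(Q(zeta_2845)/Q)| = phi(2845) = 2272; group ≅ (Z/2845Z)^* ≅ Z/4Z × Z/568Z

The n-th cyclotomic polynomial Φ_2845(x) is the minimal polynomial of zeta_2845 over Q and has degree phi(2845) = 2272. So Q(zeta_2845) is a degree-2272 Galois extension with Galois group (Z/2845Z)^*. By CRT, (Z/2845Z)^* ≅ (Z/5Z)^* × (Z/569Z)^*. Each prime-power unit group is (Z/5Z)^* ≅ Z/4Z; (Z/569Z)^* ≅ Z/568Z. Hence Gal(Q(zeta_2845)/Q) ≅ Z/4Z × Z/568Z.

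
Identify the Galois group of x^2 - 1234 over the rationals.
Gal(K/Q) = Z/2Z (cyclic of order 2)

x^2 - 1234 is irreducible over Q since 1234 is not a rational square. The splitting field Q(sqrt(1234)) has degree 2 over Q, and its unique nontrivial automorphism is sqrt(1234) ↦ -sqrt(1234). Hence Gal(Q(sqrt(1234))/Q) = Z/2Z.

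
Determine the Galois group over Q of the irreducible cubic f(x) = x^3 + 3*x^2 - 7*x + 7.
Gal(K/Q) = S_3 (symmetric group of order 6)

Compute the discriminant of x^3 + (3)*x^2 + (-7)*x + (7): Δ = -2912. Since Δ is not a rational square, the Galois group is not contained in A_3; it must be the full S_3 (irreducibility of the cubic rules out anything smaller).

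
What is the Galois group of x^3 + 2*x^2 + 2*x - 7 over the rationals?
Gal(K/Q) = S_3 (symmetric group of order 6)

Compute the discriminant of x^3 + (2)*x^2 + (2)*x + (-7): Δ = -1619. Since Δ is not a rational square, the Galois group is not contained in A_3; it must be the full S_3 (irreducibility of the cubic rules out anything smaller).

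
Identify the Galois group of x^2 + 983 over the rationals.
Gal(K/Q) = Z/2Z (cyclic of order 2)

x^2 + 983 is irreducible over Q since -983 is not a rational square. The splitting field Q(sqrt(-983)) has degree 2 over Q, and its unique nontrivial automorphism is sqrt(-983) ↦ -sqrt(-983). Hence Gal(Q(sqrt(-983))/Q) = Z/2Z.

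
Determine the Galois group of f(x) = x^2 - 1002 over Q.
Gal(K/Q) = Z/2Z (cyclic of order 2)

x^2 - 1002 is irreducible over Q since 1002 is not a rational square. The splitting field Q(sqrt(1002)) has degree 2 over Q, and its unique nontrivial automorphism is sqrt(1002) ↦ -sqrt(1002). Hence Gal(Q(sqrt(1002))/Q) = Z/2Z.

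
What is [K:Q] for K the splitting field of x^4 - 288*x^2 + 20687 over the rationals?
[K:Q] = 4

f factors as (x^2 - 137)(x^2 - 151); the splitting field is K = Q(sqrt(137), sqrt(151)). Since 137, 151, and 20687 are all non-squares in Q, the three subfields Q(sqrt(137)), Q(sqrt(151)), Q(sqrt(20687)) are distinct degree-2 extensions, so [K:Q] = 4 (Klein four Galois group).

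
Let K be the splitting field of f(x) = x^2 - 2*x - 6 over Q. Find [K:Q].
[K:Q] = 2

The discriminant of x^2 + (-2)*x + (-6) is b^2 - 4c = 4 - (-24) = 28. Since 28 is not a perfect square in Q, the polynomial is irreducible over Q. Its two roots generate a degree-2 extension, so [K:Q] = 2.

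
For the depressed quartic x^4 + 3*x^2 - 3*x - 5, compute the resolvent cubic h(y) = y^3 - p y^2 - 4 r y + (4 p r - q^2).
h(y) = y^3 - 3*y^2 + 20*y - 69

Identify coefficients: p = 3, q = -3, r = -5.
Plug into h(y) = y^3 - p y^2 - 4 r y + (4 p r - q^2):
  h(y) = y^3 - (3) y^2 - 4*(-5) y + (4*(3)*(-5) - (-3)^2)
       = y^3 + (-3) y^2 + (20) y + (-69).
Simplifying: h(y) = y^3 - 3*y^2 + 20*y - 69.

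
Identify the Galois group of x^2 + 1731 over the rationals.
Gal(K/Q) = Z/2Z (cyclic of order 2)

x^2 + 1731 is irreducible over Q since -1731 is not a rational square. The splitting field Q(sqrt(-1731)) has degree 2 over Q, and its unique nontrivial automorphism is sqrt(-1731) ↦ -sqrt(-1731). Hence Gal(Q(sqrt(-1731))/Q) = Z/2Z.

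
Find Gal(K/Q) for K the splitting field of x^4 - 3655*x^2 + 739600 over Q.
Gal(K/Q) = Z/2Z (cyclic of order 2)

f factors as (x^2 - 3440)(x^2 - 215), so the splitting field is K = Q(sqrt(3440), sqrt(215)). The squarefree part of 3440 is 215 and the squarefree part of 215 is also 215, so sqrt(3440) and sqrt(215) are both rational multiples of sqrt(215). Hence Q(sqrt(3440)) = Q(sqrt(215)) = Q(sqrt(215)), and the splitting field collapses to a single degree-2 extension with Galois group Z/2Z.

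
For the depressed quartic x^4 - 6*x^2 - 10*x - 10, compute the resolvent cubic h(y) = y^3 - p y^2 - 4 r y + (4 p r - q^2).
h(y) = y^3 + 6*y^2 + 40*y + 140

Identify coefficients: p = -6, q = -10, r = -10.
Plug into h(y) = y^3 - p y^2 - 4 r y + (4 p r - q^2):
  h(y) = y^3 - (-6) y^2 - 4*(-10) y + (4*(-6)*(-10) - (-10)^2)
       = y^3 + (6) y^2 + (40) y + (140).
Simplifying: h(y) = y^3 + 6*y^2 + 40*y + 140.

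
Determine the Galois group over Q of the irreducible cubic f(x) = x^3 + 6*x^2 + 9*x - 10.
Gal(K/Q) = S_3 (symmetric group of order 6)

Compute the discriminant of x^3 + (6)*x^2 + (9)*x + (-10): Δ = -3780. Since Δ is not a rational square, the Galois group is not contained in A_3; it must be the full S_3 (irreducibility of the cubic rules out anything smaller).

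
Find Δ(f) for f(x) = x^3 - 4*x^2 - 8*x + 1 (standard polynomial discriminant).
Δ = 3877

For x^3 + a x^2 + b x + c the discriminant is Δ = 18 a b c - 4 a^3 c + a^2 b^2 - 4 b^3 - 27 c^2.
Plug a = -4, b = -8, c = 1:
  18*(-4)*(-8)*(1) - 4*(-4)^3*(1) + (-4)^2*(-8)^2 - 4*(-8)^3 - 27*(1)^2
  = 576 + (256) + 1024 + (2048) + (-27)
  = 3877.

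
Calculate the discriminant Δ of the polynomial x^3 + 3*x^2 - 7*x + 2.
Δ = 733

For x^3 + a x^2 + b x + c the discriminant is Δ = 18 a b c - 4 a^3 c + a^2 b^2 - 4 b^3 - 27 c^2.
Plug a = 3, b = -7, c = 2:
  18*(3)*(-7)*(2) - 4*(3)^3*(2) + (3)^2*(-7)^2 - 4*(-7)^3 - 27*(2)^2
  = -756 + (-216) + 441 + (1372) + (-108)
  = 733.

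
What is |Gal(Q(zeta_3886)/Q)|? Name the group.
|Gal(Q(zeta_3886)/Q)| = phi(3886) = 1848; group ≅ (Z/3886Z)^* ≅ Z/28Z × Z/66Z

The n-th cyclotomic polynomial Φ_3886(x) is the minimal polynomial of zeta_3886 over Q and has degree phi(3886) = 1848. So Q(zeta_3886) is a degree-1848 Galois extension with Galois group (Z/3886Z)^*. By CRT, (Z/3886Z)^* ≅ (Z/2Z)^* × (Z/29Z)^* × (Z/67Z)^*. Each prime-power unit group is (Z/2Z)^* ≅ trivial group (order 1); (Z/29Z)^* ≅ Z/28Z; (Z/67Z)^* ≅ Z/66Z. Hence Gal(Q(zeta_3886)/Q) ≅ Z/28Z × Z/66Z.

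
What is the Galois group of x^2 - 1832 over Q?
Gal(K/Q) = Z/2Z (cyclic of order 2)

x^2 - 1832 is irreducible over Q since 1832 is not a rational square. The splitting field Q(sqrt(1832)) has degree 2 over Q, and its unique nontrivial automorphism is sqrt(1832) ↦ -sqrt(1832). Hence Gal(Q(sqrt(1832))/Q) = Z/2Z.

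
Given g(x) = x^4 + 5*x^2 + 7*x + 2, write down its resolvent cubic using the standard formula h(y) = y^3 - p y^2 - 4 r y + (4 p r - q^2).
h(y) = y^3 - 5*y^2 - 8*y - 9

Identify coefficients: p = 5, q = 7, r = 2.
Plug into h(y) = y^3 - p y^2 - 4 r y + (4 p r - q^2):
  h(y) = y^3 - (5) y^2 - 4*(2) y + (4*(5)*(2) - (7)^2)
       = y^3 + (-5) y^2 + (-8) y + (-9).
Simplifying: h(y) = y^3 - 5*y^2 - 8*y - 9.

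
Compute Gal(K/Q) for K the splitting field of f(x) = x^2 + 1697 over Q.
Gal(K/Q) = Z/2Z (cyclic of order 2)

x^2 + 1697 is irreducible over Q since -1697 is not a rational square. The splitting field Q(sqrt(-1697)) has degree 2 over Q, and its unique nontrivial automorphism is sqrt(-1697) ↦ -sqrt(-1697). Hence Gal(Q(sqrt(-1697))/Q) = Z/2Z.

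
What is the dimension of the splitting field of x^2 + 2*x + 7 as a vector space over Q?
[K:Q] = 2

The discriminant of x^2 + (2)*x + (7) is b^2 - 4c = 4 - (28) = -24. Since -24 is not a perfect square in Q, the polynomial is irreducible over Q. Its two roots generate a degree-2 extension, so [K:Q] = 2.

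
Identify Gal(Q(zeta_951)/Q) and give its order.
|Gal(Q(zeta_951)/Q)| = phi(951) = 632; group ≅ (Z/951Z)^* ≅ Z/2Z × Z/316Z

The n-th cyclotomic polynomial Φ_951(x) is the minimal polynomial of zeta_951 over Q and has degree phi(951) = 632. So Q(zeta_951) is a degree-632 Galois extension with Galois group (Z/951Z)^*. By CRT, (Z/951Z)^* ≅ (Z/3Z)^* × (Z/317Z)^*. Each prime-power unit group is (Z/3Z)^* ≅ Z/2Z; (Z/317Z)^* ≅ Z/316Z. Hence Gal(Q(zeta_951)/Q) ≅ Z/2Z × Z/316Z.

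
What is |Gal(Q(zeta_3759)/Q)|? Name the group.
|Gal(Q(zeta_3759)/Q)| = phi(3759) = 2136; group ≅ (Z/3759Z)^* ≅ Z/2Z × Z/6Z × Z/178Z

The n-th cyclotomic polynomial Φ_3759(x) is the minimal polynomial of zeta_3759 over Q and has degree phi(3759) = 2136. So Q(zeta_3759) is a degree-2136 Galois extension with Galois group (Z/3759Z)^*. By CRT, (Z/3759Z)^* ≅ (Z/3Z)^* × (Z/7Z)^* × (Z/179Z)^*. Each prime-power unit group is (Z/3Z)^* ≅ Z/2Z; (Z/7Z)^* ≅ Z/6Z; (Z/179Z)^* ≅ Z/178Z. Hence Gal(Q(zeta_3759)/Q) ≅ Z/2Z × Z/6Z × Z/178Z.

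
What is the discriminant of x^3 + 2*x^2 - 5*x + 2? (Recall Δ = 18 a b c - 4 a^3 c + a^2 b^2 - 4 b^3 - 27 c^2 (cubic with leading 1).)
Δ = 68

For x^3 + a x^2 + b x + c the discriminant is Δ = 18 a b c - 4 a^3 c + a^2 b^2 - 4 b^3 - 27 c^2.
Plug a = 2, b = -5, c = 2:
  18*(2)*(-5)*(2) - 4*(2)^3*(2) + (2)^2*(-5)^2 - 4*(-5)^3 - 27*(2)^2
  = -360 + (-64) + 100 + (500) + (-108)
  = 68.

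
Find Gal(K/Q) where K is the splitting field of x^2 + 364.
Gal(K/Q) = Z/2Z (cyclic of order 2)

x^2 + 364 is irreducible over Q since -364 is not a rational square. The splitting field Q(sqrt(-364)) has degree 2 over Q, and its unique nontrivial automorphism is sqrt(-364) ↦ -sqrt(-364). Hence Gal(Q(sqrt(-364))/Q) = Z/2Z.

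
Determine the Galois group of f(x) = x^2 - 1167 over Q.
Gal(K/Q) = Z/2Z (cyclic of order 2)

x^2 - 1167 is irreducible over Q since 1167 is not a rational square. The splitting field Q(sqrt(1167)) has degree 2 over Q, and its unique nontrivial automorphism is sqrt(1167) ↦ -sqrt(1167). Hence Gal(Q(sqrt(1167))/Q) = Z/2Z.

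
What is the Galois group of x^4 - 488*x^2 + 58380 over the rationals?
Gal(K/Q) = V_4 (Klein four-group, Z/2Z × Z/2Z)

f factors as (x^2 - 210)(x^2 - 278), so the splitting field is K = Q(sqrt(210), sqrt(278)). The elements 210, 278, 58380 are all non-squares in Q, so sqrt(210) and sqrt(278) generate independent quadratic extensions. Thus [K:Q] = 4 and Gal(K/Q) is generated by the two order-2 automorphisms sqrt(210) ↦ -sqrt(210) and sqrt(278) ↦ -sqrt(278), giving V_4.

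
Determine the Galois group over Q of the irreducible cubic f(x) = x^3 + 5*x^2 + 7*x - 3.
Gal(K/Q) = S_3 (symmetric group of order 6)

Compute the discriminant of x^3 + (5)*x^2 + (7)*x + (-3): Δ = -780. Since Δ is not a rational square, the Galois group is not contained in A_3; it must be the full S_3 (irreducibility of the cubic rules out anything smaller).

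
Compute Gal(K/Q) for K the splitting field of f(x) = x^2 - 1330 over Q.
Gal(K/Q) = Z/2Z (cyclic of order 2)

x^2 - 1330 is irreducible over Q since 1330 is not a rational square. The splitting field Q(sqrt(1330)) has degree 2 over Q, and its unique nontrivial automorphism is sqrt(1330) ↦ -sqrt(1330). Hence Gal(Q(sqrt(1330))/Q) = Z/2Z.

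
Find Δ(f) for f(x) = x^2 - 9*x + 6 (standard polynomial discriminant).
Δ = 57

For a quadratic a x^2 + b x + c the discriminant is Δ = b^2 - 4ac = (-9)^2 - 4*(1)*(6) = 81 - (24) = 57.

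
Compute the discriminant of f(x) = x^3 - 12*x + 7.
Δ = 5589

For a depressed cubic x^3 + p x + q the discriminant is Δ = -4 p^3 - 27 q^2 = -4*(-12)^3 - 27*(7)^2 = 6912 - 1323 = 5589.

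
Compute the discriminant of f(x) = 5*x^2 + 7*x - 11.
Δ = 269

For a quadratic a x^2 + b x + c the discriminant is Δ = b^2 - 4ac = (7)^2 - 4*(5)*(-11) = 49 - (-220) = 269.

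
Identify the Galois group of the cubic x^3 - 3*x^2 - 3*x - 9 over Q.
Gal(K/Q) = S_3 (symmetric group of order 6)

Compute the discriminant of x^3 + (-3)*x^2 + (-3)*x + (-9): Δ = -4428. Since Δ is not a rational square, the Galois group is not contained in A_3; it must be the full S_3 (irreducibility of the cubic rules out anything smaller).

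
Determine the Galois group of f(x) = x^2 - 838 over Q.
Gal(K/Q) = Z/2Z (cyclic of order 2)

x^2 - 838 is irreducible over Q since 838 is not a rational square. The splitting field Q(sqrt(838)) has degree 2 over Q, and its unique nontrivial automorphism is sqrt(838) ↦ -sqrt(838). Hence Gal(Q(sqrt(838))/Q) = Z/2Z.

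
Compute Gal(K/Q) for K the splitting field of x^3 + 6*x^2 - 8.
Gal(K/Q) = A_3 (cyclic of order 3)

Compute the discriminant of x^3 + (6)*x^2 + (0)*x + (-8): Δ = 5184. Since Δ is a perfect square (Δ = 72^2), the Galois group is contained in A_3. Irreducibility forces the group to be transitive on three roots, so Gal = A_3.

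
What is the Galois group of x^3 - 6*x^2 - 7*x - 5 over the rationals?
Gal(K/Q) = S_3 (symmetric group of order 6)

Compute the discriminant of x^3 + (-6)*x^2 + (-7)*x + (-5): Δ = -5639. Since Δ is not a rational square, the Galois group is not contained in A_3; it must be the full S_3 (irreducibility of the cubic rules out anything smaller).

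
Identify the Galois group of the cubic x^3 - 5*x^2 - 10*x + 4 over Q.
Gal(K/Q) = S_3 (symmetric group of order 6)

Compute the discriminant of x^3 + (-5)*x^2 + (-10)*x + (4): Δ = 11668. Since Δ is not a rational square, the Galois group is not contained in A_3; it must be the full S_3 (irreducibility of the cubic rules out anything smaller).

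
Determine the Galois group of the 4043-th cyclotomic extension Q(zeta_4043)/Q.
|Gal(Q(zeta_4043)/Q)| = phi(4043) = 3720; group ≅ (Z/4043Z)^* ≅ Z/12Z × Z/310Z

The n-th cyclotomic polynomial Φ_4043(x) is the minimal polynomial of zeta_4043 over Q and has degree phi(4043) = 3720. So Q(zeta_4043) is a degree-3720 Galois extension with Galois group (Z/4043Z)^*. By CRT, (Z/4043Z)^* ≅ (Z/13Z)^* × (Z/311Z)^*. Each prime-power unit group is (Z/13Z)^* ≅ Z/12Z; (Z/311Z)^* ≅ Z/310Z. Hence Gal(Q(zeta_4043)/Q) ≅ Z/12Z × Z/310Z.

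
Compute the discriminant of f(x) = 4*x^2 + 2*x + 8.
Δ = -124

For a quadratic a x^2 + b x + c the discriminant is Δ = b^2 - 4ac = (2)^2 - 4*(4)*(8) = 4 - (128) = -124.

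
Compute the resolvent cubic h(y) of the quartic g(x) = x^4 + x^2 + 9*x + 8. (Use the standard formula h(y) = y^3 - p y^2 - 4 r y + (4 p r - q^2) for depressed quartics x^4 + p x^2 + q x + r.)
h(y) = y^3 - y^2 - 32*y - 49

Identify coefficients: p = 1, q = 9, r = 8.
Plug into h(y) = y^3 - p y^2 - 4 r y + (4 p r - q^2):
  h(y) = y^3 - (1) y^2 - 4*(8) y + (4*(1)*(8) - (9)^2)
       = y^3 + (-1) y^2 + (-32) y + (-49).
Simplifying: h(y) = y^3 - y^2 - 32*y - 49.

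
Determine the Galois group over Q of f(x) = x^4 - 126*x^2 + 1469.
Gal(K/Q) = V_4 (Klein four-group, Z/2Z × Z/2Z)

f factors as (x^2 - 113)(x^2 - 13), so the splitting field is K = Q(sqrt(113), sqrt(13)). The elements 113, 13, 1469 are all non-squares in Q, so sqrt(113) and sqrt(13) generate independent quadratic extensions. Thus [K:Q] = 4 and Gal(K/Q) is generated by the two order-2 automorphisms sqrt(113) ↦ -sqrt(113) and sqrt(13) ↦ -sqrt(13), giving V_4.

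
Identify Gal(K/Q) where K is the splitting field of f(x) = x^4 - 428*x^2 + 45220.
Gal(K/Q) = V_4 (Klein four-group, Z/2Z × Z/2Z)

f factors as (x^2 - 238)(x^2 - 190), so the splitting field is K = Q(sqrt(238), sqrt(190)). The elements 238, 190, 45220 are all non-squares in Q, so sqrt(238) and sqrt(190) generate independent quadratic extensions. Thus [K:Q] = 4 and Gal(K/Q) is generated by the two order-2 automorphisms sqrt(238) ↦ -sqrt(238) and sqrt(190) ↦ -sqrt(190), giving V_4.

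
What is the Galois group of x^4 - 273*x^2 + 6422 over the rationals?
Gal(K/Q) = V_4 (Klein four-group, Z/2Z × Z/2Z)

f factors as (x^2 - 247)(x^2 - 26), so the splitting field is K = Q(sqrt(247), sqrt(26)). The elements 247, 26, 6422 are all non-squares in Q, so sqrt(247) and sqrt(26) generate independent quadratic extensions. Thus [K:Q] = 4 and Gal(K/Q) is generated by the two order-2 automorphisms sqrt(247) ↦ -sqrt(247) and sqrt(26) ↦ -sqrt(26), giving V_4.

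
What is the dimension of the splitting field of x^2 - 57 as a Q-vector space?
[K:Q] = 2

The polynomial x^2 - 57 is irreducible over Q since 57 is not a perfect square. Its splitting field is Q(sqrt(57)), which has degree 2 over Q.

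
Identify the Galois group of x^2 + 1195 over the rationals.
Gal(K/Q) = Z/2Z (cyclic of order 2)

x^2 + 1195 is irreducible over Q since -1195 is not a rational square. The splitting field Q(sqrt(-1195)) has degree 2 over Q, and its unique nontrivial automorphism is sqrt(-1195) ↦ -sqrt(-1195). Hence Gal(Q(sqrt(-1195))/Q) = Z/2Z.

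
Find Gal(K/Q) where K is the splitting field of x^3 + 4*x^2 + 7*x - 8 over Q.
Gal(K/Q) = S_3 (symmetric group of order 6)

Compute the discriminant of x^3 + (4)*x^2 + (7)*x + (-8): Δ = -4300. Since Δ is not a rational square, the Galois group is not contained in A_3; it must be the full S_3 (irreducibility of the cubic rules out anything smaller).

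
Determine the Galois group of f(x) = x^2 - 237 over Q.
Gal(K/Q) = Z/2Z (cyclic of order 2)

x^2 - 237 is irreducible over Q since 237 is not a rational square. The splitting field Q(sqrt(237)) has degree 2 over Q, and its unique nontrivial automorphism is sqrt(237) ↦ -sqrt(237). Hence Gal(Q(sqrt(237))/Q) = Z/2Z.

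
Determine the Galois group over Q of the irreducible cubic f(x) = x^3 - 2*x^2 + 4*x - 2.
Gal(K/Q) = S_3 (symmetric group of order 6)

Compute the discriminant of x^3 + (-2)*x^2 + (4)*x + (-2): Δ = -76. Since Δ is not a rational square, the Galois group is not contained in A_3; it must be the full S_3 (irreducibility of the cubic rules out anything smaller).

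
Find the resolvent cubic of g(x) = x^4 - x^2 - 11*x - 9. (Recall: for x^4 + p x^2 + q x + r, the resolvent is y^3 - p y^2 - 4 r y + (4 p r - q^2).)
h(y) = y^3 + y^2 + 36*y - 85

Identify coefficients: p = -1, q = -11, r = -9.
Plug into h(y) = y^3 - p y^2 - 4 r y + (4 p r - q^2):
  h(y) = y^3 - (-1) y^2 - 4*(-9) y + (4*(-1)*(-9) - (-11)^2)
       = y^3 + (1) y^2 + (36) y + (-85).
Simplifying: h(y) = y^3 + y^2 + 36*y - 85.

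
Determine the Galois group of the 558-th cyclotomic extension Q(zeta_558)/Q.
|Gal(Q(zeta_558)/Q)| = phi(558) = 180; group ≅ (Z/558Z)^* ≅ Z/6Z × Z/30Z

The n-th cyclotomic polynomial Φ_558(x) is the minimal polynomial of zeta_558 over Q and has degree phi(558) = 180. So Q(zeta_558) is a degree-180 Galois extension with Galois group (Z/558Z)^*. By CRT, (Z/558Z)^* ≅ (Z/2Z)^* × (Z/9Z)^* × (Z/31Z)^*. Each prime-power unit group is (Z/2Z)^* ≅ trivial group (order 1); (Z/9Z)^* ≅ Z/6Z; (Z/31Z)^* ≅ Z/30Z. Hence Gal(Q(zeta_558)/Q) ≅ Z/6Z × Z/30Z.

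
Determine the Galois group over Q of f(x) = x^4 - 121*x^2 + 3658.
Gal(K/Q) = V_4 (Klein four-group, Z/2Z × Z/2Z)

f factors as (x^2 - 59)(x^2 - 62), so the splitting field is K = Q(sqrt(59), sqrt(62)). The elements 59, 62, 3658 are all non-squares in Q, so sqrt(59) and sqrt(62) generate independent quadratic extensions. Thus [K:Q] = 4 and Gal(K/Q) is generated by the two order-2 automorphisms sqrt(59) ↦ -sqrt(59) and sqrt(62) ↦ -sqrt(62), giving V_4.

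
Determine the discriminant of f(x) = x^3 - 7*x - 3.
Δ = 1129

For a depressed cubic x^3 + p x + q the discriminant is Δ = -4 p^3 - 27 q^2 = -4*(-7)^3 - 27*(-3)^2 = 1372 - 243 = 1129.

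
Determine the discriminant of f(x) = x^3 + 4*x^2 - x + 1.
Δ = -335

For x^3 + a x^2 + b x + c the discriminant is Δ = 18 a b c - 4 a^3 c + a^2 b^2 - 4 b^3 - 27 c^2.
Plug a = 4, b = -1, c = 1:
  18*(4)*(-1)*(1) - 4*(4)^3*(1) + (4)^2*(-1)^2 - 4*(-1)^3 - 27*(1)^2
  = -72 + (-256) + 16 + (4) + (-27)
  = -335.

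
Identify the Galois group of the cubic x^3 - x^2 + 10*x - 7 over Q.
Gal(K/Q) = S_3 (symmetric group of order 6)

Compute the discriminant of x^3 + (-1)*x^2 + (10)*x + (-7): Δ = -3991. Since Δ is not a rational square, the Galois group is not contained in A_3; it must be the full S_3 (irreducibility of the cubic rules out anything smaller).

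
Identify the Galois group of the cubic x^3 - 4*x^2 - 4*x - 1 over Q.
Gal(K/Q) = S_3 (symmetric group of order 6)

Compute the discriminant of x^3 + (-4)*x^2 + (-4)*x + (-1): Δ = -59. Since Δ is not a rational square, the Galois group is not contained in A_3; it must be the full S_3 (irreducibility of the cubic rules out anything smaller).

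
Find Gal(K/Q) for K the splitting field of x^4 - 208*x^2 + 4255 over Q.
Gal(K/Q) = V_4 (Klein four-group, Z/2Z × Z/2Z)

f factors as (x^2 - 185)(x^2 - 23), so the splitting field is K = Q(sqrt(185), sqrt(23)). The elements 185, 23, 4255 are all non-squares in Q, so sqrt(185) and sqrt(23) generate independent quadratic extensions. Thus [K:Q] = 4 and Gal(K/Q) is generated by the two order-2 automorphisms sqrt(185) ↦ -sqrt(185) and sqrt(23) ↦ -sqrt(23), giving V_4.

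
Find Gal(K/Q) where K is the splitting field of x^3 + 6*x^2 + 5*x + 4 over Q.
Gal(K/Q) = S_3 (symmetric group of order 6)

Compute the discriminant of x^3 + (6)*x^2 + (5)*x + (4): Δ = -1328. Since Δ is not a rational square, the Galois group is not contained in A_3; it must be the full S_3 (irreducibility of the cubic rules out anything smaller).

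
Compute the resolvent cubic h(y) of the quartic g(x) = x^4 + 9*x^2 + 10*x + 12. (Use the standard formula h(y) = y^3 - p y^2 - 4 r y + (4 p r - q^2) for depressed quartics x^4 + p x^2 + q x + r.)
h(y) = y^3 - 9*y^2 - 48*y + 332

Identify coefficients: p = 9, q = 10, r = 12.
Plug into h(y) = y^3 - p y^2 - 4 r y + (4 p r - q^2):
  h(y) = y^3 - (9) y^2 - 4*(12) y + (4*(9)*(12) - (10)^2)
       = y^3 + (-9) y^2 + (-48) y + (332).
Simplifying: h(y) = y^3 - 9*y^2 - 48*y + 332.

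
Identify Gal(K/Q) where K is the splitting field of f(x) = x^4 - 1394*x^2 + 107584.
Gal(K/Q) = Z/2Z (cyclic of order 2)

f factors as (x^2 - 82)(x^2 - 1312), so the splitting field is K = Q(sqrt(82), sqrt(1312)). The squarefree part of 82 is 82 and the squarefree part of 1312 is also 82, so sqrt(82) and sqrt(1312) are both rational multiples of sqrt(82). Hence Q(sqrt(82)) = Q(sqrt(1312)) = Q(sqrt(82)), and the splitting field collapses to a single degree-2 extension with Galois group Z/2Z.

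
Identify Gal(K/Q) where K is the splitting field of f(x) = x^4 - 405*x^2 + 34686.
Gal(K/Q) = V_4 (Klein four-group, Z/2Z × Z/2Z)

f factors as (x^2 - 282)(x^2 - 123), so the splitting field is K = Q(sqrt(282), sqrt(123)). The elements 282, 123, 34686 are all non-squares in Q, so sqrt(282) and sqrt(123) generate independent quadratic extensions. Thus [K:Q] = 4 and Gal(K/Q) is generated by the two order-2 automorphisms sqrt(282) ↦ -sqrt(282) and sqrt(123) ↦ -sqrt(123), giving V_4.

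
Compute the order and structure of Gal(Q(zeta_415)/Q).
|Gal(Q(zeta_415)/Q)| = phi(415) = 328; group ≅ (Z/415Z)^* ≅ Z/4Z × Z/82Z

The n-th cyclotomic polynomial Φ_415(x) is the minimal polynomial of zeta_415 over Q and has degree phi(415) = 328. So Q(zeta_415) is a degree-328 Galois extension with Galois group (Z/415Z)^*. By CRT, (Z/415Z)^* ≅ (Z/5Z)^* × (Z/83Z)^*. Each prime-power unit group is (Z/5Z)^* ≅ Z/4Z; (Z/83Z)^* ≅ Z/82Z. Hence Gal(Q(zeta_415)/Q) ≅ Z/4Z × Z/82Z.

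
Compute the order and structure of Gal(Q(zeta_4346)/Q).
|Gal(Q(zeta_4346)/Q)| = phi(4346) = 2080; group ≅ (Z/4346Z)^* ≅ Z/40Z × Z/52Z

The n-th cyclotomic polynomial Φ_4346(x) is the minimal polynomial of zeta_4346 over Q and has degree phi(4346) = 2080. So Q(zeta_4346) is a degree-2080 Galois extension with Galois group (Z/4346Z)^*. By CRT, (Z/4346Z)^* ≅ (Z/2Z)^* × (Z/41Z)^* × (Z/53Z)^*. Each prime-power unit group is (Z/2Z)^* ≅ trivial group (order 1); (Z/41Z)^* ≅ Z/40Z; (Z/53Z)^* ≅ Z/52Z. Hence Gal(Q(zeta_4346)/Q) ≅ Z/40Z × Z/52Z.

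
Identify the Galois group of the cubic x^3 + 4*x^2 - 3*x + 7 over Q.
Gal(K/Q) = S_3 (symmetric group of order 6)

Compute the discriminant of x^3 + (4)*x^2 + (-3)*x + (7): Δ = -4375. Since Δ is not a rational square, the Galois group is not contained in A_3; it must be the full S_3 (irreducibility of the cubic rules out anything smaller).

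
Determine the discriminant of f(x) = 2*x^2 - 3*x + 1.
Δ = 1

For a quadratic a x^2 + b x + c the discriminant is Δ = b^2 - 4ac = (-3)^2 - 4*(2)*(1) = 9 - (8) = 1.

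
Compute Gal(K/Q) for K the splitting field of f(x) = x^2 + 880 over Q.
Gal(K/Q) = Z/2Z (cyclic of order 2)

x^2 + 880 is irreducible over Q since -880 is not a rational square. The splitting field Q(sqrt(-880)) has degree 2 over Q, and its unique nontrivial automorphism is sqrt(-880) ↦ -sqrt(-880). Hence Gal(Q(sqrt(-880))/Q) = Z/2Z.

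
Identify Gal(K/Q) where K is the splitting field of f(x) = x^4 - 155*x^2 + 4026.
Gal(K/Q) = V_4 (Klein four-group, Z/2Z × Z/2Z)

f factors as (x^2 - 122)(x^2 - 33), so the splitting field is K = Q(sqrt(122), sqrt(33)). The elements 122, 33, 4026 are all non-squares in Q, so sqrt(122) and sqrt(33) generate independent quadratic extensions. Thus [K:Q] = 4 and Gal(K/Q) is generated by the two order-2 automorphisms sqrt(122) ↦ -sqrt(122) and sqrt(33) ↦ -sqrt(33), giving V_4.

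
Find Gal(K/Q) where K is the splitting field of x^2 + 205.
Gal(K/Q) = Z/2Z (cyclic of order 2)

x^2 + 205 is irreducible over Q since -205 is not a rational square. The splitting field Q(sqrt(-205)) has degree 2 over Q, and its unique nontrivial automorphism is sqrt(-205) ↦ -sqrt(-205). Hence Gal(Q(sqrt(-205))/Q) = Z/2Z.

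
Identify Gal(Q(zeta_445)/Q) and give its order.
|Gal(Q(zeta_445)/Q)| = phi(445) = 352; group ≅ (Z/445Z)^* ≅ Z/4Z × Z/88Z

The n-th cyclotomic polynomial Φ_445(x) is the minimal polynomial of zeta_445 over Q and has degree phi(445) = 352. So Q(zeta_445) is a degree-352 Galois extension with Galois group (Z/445Z)^*. By CRT, (Z/445Z)^* ≅ (Z/5Z)^* × (Z/89Z)^*. Each prime-power unit group is (Z/5Z)^* ≅ Z/4Z; (Z/89Z)^* ≅ Z/88Z. Hence Gal(Q(zeta_445)/Q) ≅ Z/4Z × Z/88Z.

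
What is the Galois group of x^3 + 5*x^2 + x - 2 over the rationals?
Gal(K/Q) = S_3 (symmetric group of order 6)

Compute the discriminant of x^3 + (5)*x^2 + (1)*x + (-2): Δ = 733. Since Δ is not a rational square, the Galois group is not contained in A_3; it must be the full S_3 (irreducibility of the cubic rules out anything smaller).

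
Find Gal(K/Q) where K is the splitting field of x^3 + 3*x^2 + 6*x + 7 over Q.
Gal(K/Q) = S_3 (symmetric group of order 6)

Compute the discriminant of x^3 + (3)*x^2 + (6)*x + (7): Δ = -351. Since Δ is not a rational square, the Galois group is not contained in A_3; it must be the full S_3 (irreducibility of the cubic rules out anything smaller).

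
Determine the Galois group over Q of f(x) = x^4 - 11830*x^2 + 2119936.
Gal(K/Q) = Z/2Z (cyclic of order 2)

f factors as (x^2 - 182)(x^2 - 11648), so the splitting field is K = Q(sqrt(182), sqrt(11648)). The squarefree part of 182 is 182 and the squarefree part of 11648 is also 182, so sqrt(182) and sqrt(11648) are both rational multiples of sqrt(182). Hence Q(sqrt(182)) = Q(sqrt(11648)) = Q(sqrt(182)), and the splitting field collapses to a single degree-2 extension with Galois group Z/2Z.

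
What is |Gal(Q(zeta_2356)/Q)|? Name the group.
|Gal(Q(zeta_2356)/Q)| = phi(2356) = 1080; group ≅ (Z/2356Z)^* ≅ Z/2Z × Z/18Z × Z/30Z

The n-th cyclotomic polynomial Φ_2356(x) is the minimal polynomial of zeta_2356 over Q and has degree phi(2356) = 1080. So Q(zeta_2356) is a degree-1080 Galois extension with Galois group (Z/2356Z)^*. By CRT, (Z/2356Z)^* ≅ (Z/4Z)^* × (Z/19Z)^* × (Z/31Z)^*. Each prime-power unit group is (Z/4Z)^* ≅ Z/2Z; (Z/19Z)^* ≅ Z/18Z; (Z/31Z)^* ≅ Z/30Z. Hence Gal(Q(zeta_2356)/Q) ≅ Z/2Z × Z/18Z × Z/30Z.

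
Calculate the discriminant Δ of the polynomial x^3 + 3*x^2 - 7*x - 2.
Δ = 2677

For x^3 + a x^2 + b x + c the discriminant is Δ = 18 a b c - 4 a^3 c + a^2 b^2 - 4 b^3 - 27 c^2.
Plug a = 3, b = -7, c = -2:
  18*(3)*(-7)*(-2) - 4*(3)^3*(-2) + (3)^2*(-7)^2 - 4*(-7)^3 - 27*(-2)^2
  = 756 + (216) + 441 + (1372) + (-108)
  = 2677.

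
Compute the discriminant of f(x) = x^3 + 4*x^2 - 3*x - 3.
Δ = 1425

For x^3 + a x^2 + b x + c the discriminant is Δ = 18 a b c - 4 a^3 c + a^2 b^2 - 4 b^3 - 27 c^2.
Plug a = 4, b = -3, c = -3:
  18*(4)*(-3)*(-3) - 4*(4)^3*(-3) + (4)^2*(-3)^2 - 4*(-3)^3 - 27*(-3)^2
  = 648 + (768) + 144 + (108) + (-243)
  = 1425.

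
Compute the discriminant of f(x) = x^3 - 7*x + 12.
Δ = -2516

For a depressed cubic x^3 + p x + q the discriminant is Δ = -4 p^3 - 27 q^2 = -4*(-7)^3 - 27*(12)^2 = 1372 - 3888 = -2516.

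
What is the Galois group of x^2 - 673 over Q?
Gal(K/Q) = Z/2Z (cyclic of order 2)

x^2 - 673 is irreducible over Q since 673 is not a rational square. The splitting field Q(sqrt(673)) has degree 2 over Q, and its unique nontrivial automorphism is sqrt(673) ↦ -sqrt(673). Hence Gal(Q(sqrt(673))/Q) = Z/2Z.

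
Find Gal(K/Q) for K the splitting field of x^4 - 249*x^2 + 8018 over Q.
Gal(K/Q) = V_4 (Klein four-group, Z/2Z × Z/2Z)

f factors as (x^2 - 211)(x^2 - 38), so the splitting field is K = Q(sqrt(211), sqrt(38)). The elements 211, 38, 8018 are all non-squares in Q, so sqrt(211) and sqrt(38) generate independent quadratic extensions. Thus [K:Q] = 4 and Gal(K/Q) is generated by the two order-2 automorphisms sqrt(211) ↦ -sqrt(211) and sqrt(38) ↦ -sqrt(38), giving V_4.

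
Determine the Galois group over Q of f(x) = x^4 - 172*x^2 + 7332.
Gal(K/Q) = V_4 (Klein four-group, Z/2Z × Z/2Z)

f factors as (x^2 - 94)(x^2 - 78), so the splitting field is K = Q(sqrt(94), sqrt(78)). The elements 94, 78, 7332 are all non-squares in Q, so sqrt(94) and sqrt(78) generate independent quadratic extensions. Thus [K:Q] = 4 and Gal(K/Q) is generated by the two order-2 automorphisms sqrt(94) ↦ -sqrt(94) and sqrt(78) ↦ -sqrt(78), giving V_4.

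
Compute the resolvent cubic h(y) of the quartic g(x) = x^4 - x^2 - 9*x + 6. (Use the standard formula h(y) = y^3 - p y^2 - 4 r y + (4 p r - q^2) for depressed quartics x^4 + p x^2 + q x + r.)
h(y) = y^3 + y^2 - 24*y - 105

Identify coefficients: p = -1, q = -9, r = 6.
Plug into h(y) = y^3 - p y^2 - 4 r y + (4 p r - q^2):
  h(y) = y^3 - (-1) y^2 - 4*(6) y + (4*(-1)*(6) - (-9)^2)
       = y^3 + (1) y^2 + (-24) y + (-105).
Simplifying: h(y) = y^3 + y^2 - 24*y - 105.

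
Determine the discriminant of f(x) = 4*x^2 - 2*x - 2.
Δ = 36

For a quadratic a x^2 + b x + c the discriminant is Δ = b^2 - 4ac = (-2)^2 - 4*(4)*(-2) = 4 - (-32) = 36.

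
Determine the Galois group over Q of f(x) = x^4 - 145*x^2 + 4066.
Gal(K/Q) = V_4 (Klein four-group, Z/2Z × Z/2Z)

f factors as (x^2 - 107)(x^2 - 38), so the splitting field is K = Q(sqrt(107), sqrt(38)). The elements 107, 38, 4066 are all non-squares in Q, so sqrt(107) and sqrt(38) generate independent quadratic extensions. Thus [K:Q] = 4 and Gal(K/Q) is generated by the two order-2 automorphisms sqrt(107) ↦ -sqrt(107) and sqrt(38) ↦ -sqrt(38), giving V_4.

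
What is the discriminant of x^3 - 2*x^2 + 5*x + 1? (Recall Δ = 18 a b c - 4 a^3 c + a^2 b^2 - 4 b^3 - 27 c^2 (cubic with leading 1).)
Δ = -575

For x^3 + a x^2 + b x + c the discriminant is Δ = 18 a b c - 4 a^3 c + a^2 b^2 - 4 b^3 - 27 c^2.
Plug a = -2, b = 5, c = 1:
  18*(-2)*(5)*(1) - 4*(-2)^3*(1) + (-2)^2*(5)^2 - 4*(5)^3 - 27*(1)^2
  = -180 + (32) + 100 + (-500) + (-27)
  = -575.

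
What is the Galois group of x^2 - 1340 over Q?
Gal(K/Q) = Z/2Z (cyclic of order 2)

x^2 - 1340 is irreducible over Q since 1340 is not a rational square. The splitting field Q(sqrt(1340)) has degree 2 over Q, and its unique nontrivial automorphism is sqrt(1340) ↦ -sqrt(1340). Hence Gal(Q(sqrt(1340))/Q) = Z/2Z.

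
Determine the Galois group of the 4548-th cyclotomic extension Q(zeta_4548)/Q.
|Gal(Q(zeta_4548)/Q)| = phi(4548) = 1512; group ≅ (Z/4548Z)^* ≅ Z/2Z × Z/2Z × Z/378Z

The n-th cyclotomic polynomial Φ_4548(x) is the minimal polynomial of zeta_4548 over Q and has degree phi(4548) = 1512. So Q(zeta_4548) is a degree-1512 Galois extension with Galois group (Z/4548Z)^*. By CRT, (Z/4548Z)^* ≅ (Z/4Z)^* × (Z/3Z)^* × (Z/379Z)^*. Each prime-power unit group is (Z/4Z)^* ≅ Z/2Z; (Z/3Z)^* ≅ Z/2Z; (Z/379Z)^* ≅ Z/378Z. Hence Gal(Q(zeta_4548)/Q) ≅ Z/2Z × Z/2Z × Z/378Z.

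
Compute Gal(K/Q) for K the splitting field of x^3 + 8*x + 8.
Gal(K/Q) = S_3 (symmetric group of order 6)

Compute the discriminant of x^3 + (0)*x^2 + (8)*x + (8): Δ = -3776. Since Δ is not a rational square, the Galois group is not contained in A_3; it must be the full S_3 (irreducibility of the cubic rules out anything smaller).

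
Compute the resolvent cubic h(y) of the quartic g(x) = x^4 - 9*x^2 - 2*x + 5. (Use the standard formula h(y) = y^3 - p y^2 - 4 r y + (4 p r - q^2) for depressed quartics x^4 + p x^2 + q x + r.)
h(y) = y^3 + 9*y^2 - 20*y - 184

Identify coefficients: p = -9, q = -2, r = 5.
Plug into h(y) = y^3 - p y^2 - 4 r y + (4 p r - q^2):
  h(y) = y^3 - (-9) y^2 - 4*(5) y + (4*(-9)*(5) - (-2)^2)
       = y^3 + (9) y^2 + (-20) y + (-184).
Simplifying: h(y) = y^3 + 9*y^2 - 20*y - 184.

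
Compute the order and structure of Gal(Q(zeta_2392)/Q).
|Gal(Q(zeta_2392)/Q)| = phi(2392) = 1056; group ≅ (Z/2392Z)^* ≅ Z/2Z × Z/2Z × Z/12Z × Z/22Z

The n-th cyclotomic polynomial Φ_2392(x) is the minimal polynomial of zeta_2392 over Q and has degree phi(2392) = 1056. So Q(zeta_2392) is a degree-1056 Galois extension with Galois group (Z/2392Z)^*. By CRT, (Z/2392Z)^* ≅ (Z/8Z)^* × (Z/13Z)^* × (Z/23Z)^*. Each prime-power unit group is (Z/8Z)^* ≅ Z/2Z × Z/2Z; (Z/13Z)^* ≅ Z/12Z; (Z/23Z)^* ≅ Z/22Z. Hence Gal(Q(zeta_2392)/Q) ≅ Z/2Z × Z/2Z × Z/12Z × Z/22Z.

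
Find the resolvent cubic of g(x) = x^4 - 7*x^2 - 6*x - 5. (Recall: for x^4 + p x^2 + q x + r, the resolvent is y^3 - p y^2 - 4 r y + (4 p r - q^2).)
h(y) = y^3 + 7*y^2 + 20*y + 104

Identify coefficients: p = -7, q = -6, r = -5.
Plug into h(y) = y^3 - p y^2 - 4 r y + (4 p r - q^2):
  h(y) = y^3 - (-7) y^2 - 4*(-5) y + (4*(-7)*(-5) - (-6)^2)
       = y^3 + (7) y^2 + (20) y + (104).
Simplifying: h(y) = y^3 + 7*y^2 + 20*y + 104.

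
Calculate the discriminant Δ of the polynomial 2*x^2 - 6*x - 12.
Δ = 132

For a quadratic a x^2 + b x + c the discriminant is Δ = b^2 - 4ac = (-6)^2 - 4*(2)*(-12) = 36 - (-96) = 132.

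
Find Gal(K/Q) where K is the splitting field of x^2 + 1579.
Gal(K/Q) = Z/2Z (cyclic of order 2)

x^2 + 1579 is irreducible over Q since -1579 is not a rational square. The splitting field Q(sqrt(-1579)) has degree 2 over Q, and its unique nontrivial automorphism is sqrt(-1579) ↦ -sqrt(-1579). Hence Gal(Q(sqrt(-1579))/Q) = Z/2Z.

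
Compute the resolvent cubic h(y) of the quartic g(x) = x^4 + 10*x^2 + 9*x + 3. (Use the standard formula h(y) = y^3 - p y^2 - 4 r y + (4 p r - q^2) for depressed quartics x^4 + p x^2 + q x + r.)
h(y) = y^3 - 10*y^2 - 12*y + 39

Identify coefficients: p = 10, q = 9, r = 3.
Plug into h(y) = y^3 - p y^2 - 4 r y + (4 p r - q^2):
  h(y) = y^3 - (10) y^2 - 4*(3) y + (4*(10)*(3) - (9)^2)
       = y^3 + (-10) y^2 + (-12) y + (39).
Simplifying: h(y) = y^3 - 10*y^2 - 12*y + 39.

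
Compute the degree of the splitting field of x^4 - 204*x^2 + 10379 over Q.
[K:Q] = 4

f factors as (x^2 - 97)(x^2 - 107); the splitting field is K = Q(sqrt(97), sqrt(107)). Since 97, 107, and 10379 are all non-squares in Q, the three subfields Q(sqrt(97)), Q(sqrt(107)), Q(sqrt(10379)) are distinct degree-2 extensions, so [K:Q] = 4 (Klein four Galois group).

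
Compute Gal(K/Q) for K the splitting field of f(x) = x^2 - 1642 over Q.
Gal(K/Q) = Z/2Z (cyclic of order 2)

x^2 - 1642 is irreducible over Q since 1642 is not a rational square. The splitting field Q(sqrt(1642)) has degree 2 over Q, and its unique nontrivial automorphism is sqrt(1642) ↦ -sqrt(1642). Hence Gal(Q(sqrt(1642))/Q) = Z/2Z.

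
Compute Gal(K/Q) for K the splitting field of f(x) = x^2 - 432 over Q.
Gal(K/Q) = Z/2Z (cyclic of order 2)

x^2 - 432 is irreducible over Q since 432 is not a rational square. The splitting field Q(sqrt(432)) has degree 2 over Q, and its unique nontrivial automorphism is sqrt(432) ↦ -sqrt(432). Hence Gal(Q(sqrt(432))/Q) = Z/2Z.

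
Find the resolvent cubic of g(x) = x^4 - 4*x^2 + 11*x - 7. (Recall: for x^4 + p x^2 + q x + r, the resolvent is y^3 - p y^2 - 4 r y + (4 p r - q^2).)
h(y) = y^3 + 4*y^2 + 28*y - 9

Identify coefficients: p = -4, q = 11, r = -7.
Plug into h(y) = y^3 - p y^2 - 4 r y + (4 p r - q^2):
  h(y) = y^3 - (-4) y^2 - 4*(-7) y + (4*(-4)*(-7) - (11)^2)
       = y^3 + (4) y^2 + (28) y + (-9).
Simplifying: h(y) = y^3 + 4*y^2 + 28*y - 9.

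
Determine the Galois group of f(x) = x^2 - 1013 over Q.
Gal(K/Q) = Z/2Z (cyclic of order 2)

x^2 - 1013 is irreducible over Q since 1013 is not a rational square. The splitting field Q(sqrt(1013)) has degree 2 over Q, and its unique nontrivial automorphism is sqrt(1013) ↦ -sqrt(1013). Hence Gal(Q(sqrt(1013))/Q) = Z/2Z.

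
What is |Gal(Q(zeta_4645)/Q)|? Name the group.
|Gal(Q(zeta_4645)/Q)| = phi(4645) = 3712; group ≅ (Z/4645Z)^* ≅ Z/4Z × Z/928Z

The n-th cyclotomic polynomial Φ_4645(x) is the minimal polynomial of zeta_4645 over Q and has degree phi(4645) = 3712. So Q(zeta_4645) is a degree-3712 Galois extension with Galois group (Z/4645Z)^*. By CRT, (Z/4645Z)^* ≅ (Z/5Z)^* × (Z/929Z)^*. Each prime-power unit group is (Z/5Z)^* ≅ Z/4Z; (Z/929Z)^* ≅ Z/928Z. Hence Gal(Q(zeta_4645)/Q) ≅ Z/4Z × Z/928Z.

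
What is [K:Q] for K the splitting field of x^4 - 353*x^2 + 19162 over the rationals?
[K:Q] = 4

f factors as (x^2 - 286)(x^2 - 67); the splitting field is K = Q(sqrt(286), sqrt(67)). Since 286, 67, and 19162 are all non-squares in Q, the three subfields Q(sqrt(286)), Q(sqrt(67)), Q(sqrt(19162)) are distinct degree-2 extensions, so [K:Q] = 4 (Klein four Galois group).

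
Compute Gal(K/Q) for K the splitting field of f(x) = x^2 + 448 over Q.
Gal(K/Q) = Z/2Z (cyclic of order 2)

x^2 + 448 is irreducible over Q since -448 is not a rational square. The splitting field Q(sqrt(-448)) has degree 2 over Q, and its unique nontrivial automorphism is sqrt(-448) ↦ -sqrt(-448). Hence Gal(Q(sqrt(-448))/Q) = Z/2Z.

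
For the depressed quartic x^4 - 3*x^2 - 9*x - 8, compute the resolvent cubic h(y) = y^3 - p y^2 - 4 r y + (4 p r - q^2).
h(y) = y^3 + 3*y^2 + 32*y + 15

Identify coefficients: p = -3, q = -9, r = -8.
Plug into h(y) = y^3 - p y^2 - 4 r y + (4 p r - q^2):
  h(y) = y^3 - (-3) y^2 - 4*(-8) y + (4*(-3)*(-8) - (-9)^2)
       = y^3 + (3) y^2 + (32) y + (15).
Simplifying: h(y) = y^3 + 3*y^2 + 32*y + 15.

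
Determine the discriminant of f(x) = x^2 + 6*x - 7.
Δ = 64

For a quadratic a x^2 + b x + c the discriminant is Δ = b^2 - 4ac = (6)^2 - 4*(1)*(-7) = 36 - (-28) = 64.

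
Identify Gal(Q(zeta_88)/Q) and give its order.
|Gal(Q(zeta_88)/Q)| = phi(88) = 40; group ≅ (Z/88Z)^* ≅ Z/2Z × Z/2Z × Z/10Z

The n-th cyclotomic polynomial Φ_88(x) is the minimal polynomial of zeta_88 over Q and has degree phi(88) = 40. So Q(zeta_88) is a degree-40 Galois extension with Galois group (Z/88Z)^*. By CRT, (Z/88Z)^* ≅ (Z/8Z)^* × (Z/11Z)^*. Each prime-power unit group is (Z/8Z)^* ≅ Z/2Z × Z/2Z; (Z/11Z)^* ≅ Z/10Z. Hence Gal(Q(zeta_88)/Q) ≅ Z/2Z × Z/2Z × Z/10Z.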